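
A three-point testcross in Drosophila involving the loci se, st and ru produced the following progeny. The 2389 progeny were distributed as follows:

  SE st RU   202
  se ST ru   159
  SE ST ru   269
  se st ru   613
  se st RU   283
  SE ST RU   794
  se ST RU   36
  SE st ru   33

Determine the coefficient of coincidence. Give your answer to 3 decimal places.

The two most frequent reciprocal classes, SE ST RU and se st ru, are the parental types, so the F1 was SE ST RU / se st ru.
The two rarest classes, se ST RU and SE st ru, are the double crossovers. Comparing them with the parentals, only the se allele has switched, so se is the middle locus and the order is ru – se – st.
ru–se: (552 + 69)/2389 = 0.2599; se–st: (361 + 69)/2389 = 0.1800.
Expected DCO frequency = 0.2599 × 0.1800 ≈ 0.04678; observed = 69/2389 ≈ 0.02888.
Coefficient of coincidence = 0.02888/0.04678 ≈ 0.617.

0.617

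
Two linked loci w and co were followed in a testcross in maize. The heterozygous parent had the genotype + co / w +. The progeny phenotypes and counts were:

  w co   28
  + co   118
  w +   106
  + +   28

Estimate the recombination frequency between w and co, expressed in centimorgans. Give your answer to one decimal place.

20.0 centimorgans

The recombinant classes are + + and w co: 28 + 28 = 56.
Recombination frequency = 56/280 = 0.2000 ≈ 20.0%, i.e. 20.0 centimorgans.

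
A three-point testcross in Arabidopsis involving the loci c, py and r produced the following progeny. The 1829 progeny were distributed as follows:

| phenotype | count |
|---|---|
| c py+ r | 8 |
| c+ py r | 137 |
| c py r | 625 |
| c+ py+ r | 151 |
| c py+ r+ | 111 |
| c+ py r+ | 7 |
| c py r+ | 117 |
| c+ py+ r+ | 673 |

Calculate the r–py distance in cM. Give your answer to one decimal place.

15.5 cM

The two most frequent reciprocal classes, c+ py+ r+ and c py r, are the parental types, so the F1 was c+ py+ r+ / c py r.
The two rarest classes, c+ py r+ and c py+ r, are the double crossovers. Comparing them with the parentals, only the py allele has switched, so py is the middle locus and the order is r – py – c.
Crossovers in the r–py interval produce the single-crossover classes c+ py+ r and c py r+ (151 + 117 = 268) plus the double crossovers (15).
RF(r–py) = (268 + 15) / 1829 = 283/1829 = 0.1547 → 15.5 cM.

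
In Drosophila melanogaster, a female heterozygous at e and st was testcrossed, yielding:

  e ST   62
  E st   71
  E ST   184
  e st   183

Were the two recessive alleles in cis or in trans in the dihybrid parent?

cis

The two most frequent classes are E ST (184) and e st (183); these are the parental (non-recombinant) types.
So the F1 carried E ST on one chromosome and e st on the other — the recessive alleles are on the same chromosome (cis / coupling).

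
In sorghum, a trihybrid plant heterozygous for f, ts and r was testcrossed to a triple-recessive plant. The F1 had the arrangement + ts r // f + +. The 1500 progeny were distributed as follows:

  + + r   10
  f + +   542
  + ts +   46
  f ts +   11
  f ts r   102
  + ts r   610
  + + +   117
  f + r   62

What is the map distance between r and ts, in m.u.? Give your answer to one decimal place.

The two rarest classes, + + r and f ts +, are the double crossovers. Comparing them with the parentals, only the ts allele has switched, so ts is the middle locus and the order is f – ts – r.
Crossovers in the ts–r interval produce the single-crossover classes + ts + and f + r (46 + 62 = 108) plus the double crossovers (21).
RF(ts–r) = (108 + 21) / 1500 = 129/1500 = 0.0860 → 8.6 m.u.

8.6 m.u.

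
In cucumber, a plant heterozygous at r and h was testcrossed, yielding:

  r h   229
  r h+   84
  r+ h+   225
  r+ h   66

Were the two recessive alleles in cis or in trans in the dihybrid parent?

The two most frequent classes are r+ h+ (225) and r h (229); these are the parental (non-recombinant) types.
So the F1 carried r+ h+ on one chromosome and r h on the other — the recessive alleles are on the same chromosome (cis / coupling).

cis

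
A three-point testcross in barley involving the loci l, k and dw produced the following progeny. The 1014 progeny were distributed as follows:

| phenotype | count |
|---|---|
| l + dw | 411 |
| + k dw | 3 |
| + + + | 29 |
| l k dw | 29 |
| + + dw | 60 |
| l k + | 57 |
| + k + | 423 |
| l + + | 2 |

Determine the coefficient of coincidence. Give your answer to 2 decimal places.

0.66

The two most frequent reciprocal classes, + k + and l + dw, are the parental types, so the F1 was + k + / l + dw.
The two rarest classes, + k dw and l + +, are the double crossovers. Comparing them with the parentals, only the dw allele has switched, so dw is the middle locus and the order is l – dw – k.
l–dw: (117 + 5)/1014 = 0.1203; dw–k: (58 + 5)/1014 = 0.0621.
Expected DCO frequency = 0.1203 × 0.0621 ≈ 0.00747; observed = 5/1014 ≈ 0.00493.
Coefficient of coincidence = 0.00493/0.00747 ≈ 0.66.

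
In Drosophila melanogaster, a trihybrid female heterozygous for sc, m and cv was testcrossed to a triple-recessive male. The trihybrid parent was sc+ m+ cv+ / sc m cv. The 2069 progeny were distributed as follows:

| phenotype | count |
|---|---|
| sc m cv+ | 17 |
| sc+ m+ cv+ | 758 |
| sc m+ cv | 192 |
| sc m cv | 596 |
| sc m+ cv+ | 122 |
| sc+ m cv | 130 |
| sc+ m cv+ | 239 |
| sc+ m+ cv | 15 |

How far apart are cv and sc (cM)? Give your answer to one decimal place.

13.7 cM

The two rarest classes, sc+ m+ cv and sc m cv+, are the double crossovers. Comparing them with the parentals, only the cv allele has switched, so cv is the middle locus and the order is sc – cv – m.
Crossovers in the sc–cv interval produce the single-crossover classes sc m+ cv+ and sc+ m cv (122 + 130 = 252) plus the double crossovers (32).
RF(sc–cv) = (252 + 32) / 2069 = 284/2069 = 0.1373 → 13.7 cM.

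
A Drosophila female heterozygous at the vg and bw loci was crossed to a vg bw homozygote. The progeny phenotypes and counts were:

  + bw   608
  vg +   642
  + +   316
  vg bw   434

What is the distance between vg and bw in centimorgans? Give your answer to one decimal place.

37.5 centimorgans

The two most frequent classes, + bw (608) and vg + (642), are the parental types, so the F1 was + bw / vg +.
The recombinant classes are + + and vg bw: 316 + 434 = 750.
Recombination frequency = 750/2000 = 0.3750 ≈ 37.5%, i.e. 37.5 centimorgans.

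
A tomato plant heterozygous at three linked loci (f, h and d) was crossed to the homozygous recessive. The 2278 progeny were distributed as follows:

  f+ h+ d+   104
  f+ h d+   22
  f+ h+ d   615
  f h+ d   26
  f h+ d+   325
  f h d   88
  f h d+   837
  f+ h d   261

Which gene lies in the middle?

The two most frequent reciprocal classes, f+ h+ d and f h d+, are the parental types, so the F1 was f+ h+ d / f h d+.
The two rarest classes, f h+ d and f+ h d+, are the double crossovers. Comparing them with the parentals, only the f allele has switched, so f is the middle locus and the order is d – f – h.

f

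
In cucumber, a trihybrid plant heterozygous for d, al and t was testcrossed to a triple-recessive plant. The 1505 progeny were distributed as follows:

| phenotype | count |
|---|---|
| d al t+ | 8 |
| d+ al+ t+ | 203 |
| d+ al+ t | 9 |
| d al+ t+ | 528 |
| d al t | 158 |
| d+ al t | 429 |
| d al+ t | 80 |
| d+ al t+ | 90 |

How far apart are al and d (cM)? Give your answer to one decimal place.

25.1 cM

The two most frequent reciprocal classes, d al+ t+ and d+ al t, are the parental types, so the F1 was d al+ t+ / d+ al t.
The two rarest classes, d al t+ and d+ al+ t, are the double crossovers. Comparing them with the parentals, only the al allele has switched, so al is the middle locus and the order is t – al – d.
Crossovers in the al–d interval produce the single-crossover classes d+ al+ t+ and d al t (203 + 158 = 361) plus the double crossovers (17).
RF(al–d) = (361 + 17) / 1505 = 378/1505 = 0.2512 → 25.1 cM.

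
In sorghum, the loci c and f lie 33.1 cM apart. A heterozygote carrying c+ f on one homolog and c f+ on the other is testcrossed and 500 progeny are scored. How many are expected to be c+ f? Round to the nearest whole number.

A map distance of 33.1 cM corresponds to a recombination frequency of 0.331.
The F1 is c+ f / c f+, so c+ f is a parental gamete class with expected frequency (1 − r)/2 = 0.669/2 = 0.3345.
Expected number = 0.3345 × 500 = 167.25 ≈ 167.

167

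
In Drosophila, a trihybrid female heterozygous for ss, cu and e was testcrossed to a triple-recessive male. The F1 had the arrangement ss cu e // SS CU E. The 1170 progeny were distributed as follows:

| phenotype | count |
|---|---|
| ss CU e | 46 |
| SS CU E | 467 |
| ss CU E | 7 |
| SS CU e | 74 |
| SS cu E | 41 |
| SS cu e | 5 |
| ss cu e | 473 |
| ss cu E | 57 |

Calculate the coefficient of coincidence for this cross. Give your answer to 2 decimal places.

0.99

The two rarest classes, SS cu e and ss CU E, are the double crossovers. Comparing them with the parentals, only the ss allele has switched, so ss is the middle locus and the order is e – ss – cu.
e–ss: (131 + 12)/1170 = 0.1222; ss–cu: (87 + 12)/1170 = 0.0846.
Expected DCO frequency = 0.1222 × 0.0846 ≈ 0.01034; observed = 12/1170 ≈ 0.01026.
Coefficient of coincidence = 0.01026/0.01034 ≈ 0.99.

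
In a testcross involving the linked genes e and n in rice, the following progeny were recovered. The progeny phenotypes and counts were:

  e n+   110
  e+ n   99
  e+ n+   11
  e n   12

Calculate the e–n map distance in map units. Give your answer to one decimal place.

The two most frequent classes, e+ n (99) and e n+ (110), are the parental types, so the F1 was e+ n / e n+.
The recombinant classes are e+ n+ and e n: 11 + 12 = 23.
Recombination frequency = 23/232 = 0.0991 ≈ 9.9%, i.e. 9.9 map units.

9.9 map units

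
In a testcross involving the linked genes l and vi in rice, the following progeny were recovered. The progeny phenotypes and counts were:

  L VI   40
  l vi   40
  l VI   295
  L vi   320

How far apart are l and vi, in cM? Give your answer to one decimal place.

The two most frequent classes, L vi (320) and l VI (295), are the parental types, so the F1 was L vi / l VI.
The recombinant classes are L VI and l vi: 40 + 40 = 80.
Recombination frequency = 80/695 = 0.1151 ≈ 11.5%, i.e. 11.5 cM.

11.5 cM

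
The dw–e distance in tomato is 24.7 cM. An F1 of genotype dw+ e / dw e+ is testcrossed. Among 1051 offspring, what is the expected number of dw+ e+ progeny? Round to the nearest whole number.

130

A map distance of 24.7 cM corresponds to a recombination frequency of 0.247.
The F1 is dw+ e / dw e+, so dw+ e+ is a recombinant gamete class with expected frequency r/2 = 0.247/2 = 0.1235.
Expected number = 0.1235 × 1051 = 129.80 ≈ 130.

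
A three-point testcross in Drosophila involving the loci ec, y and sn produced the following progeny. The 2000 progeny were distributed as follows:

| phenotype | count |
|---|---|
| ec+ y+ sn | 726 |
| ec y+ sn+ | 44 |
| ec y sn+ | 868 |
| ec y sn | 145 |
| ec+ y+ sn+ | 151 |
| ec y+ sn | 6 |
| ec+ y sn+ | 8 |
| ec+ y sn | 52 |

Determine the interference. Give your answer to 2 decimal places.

0.18

The two most frequent reciprocal classes, ec y sn+ and ec+ y+ sn, are the parental types, so the F1 was ec y sn+ / ec+ y+ sn.
The two rarest classes, ec+ y sn+ and ec y+ sn, are the double crossovers. Comparing them with the parentals, only the ec allele has switched, so ec is the middle locus and the order is sn – ec – y.
sn–ec: (296 + 14)/2000 = 0.1550; ec–y: (96 + 14)/2000 = 0.0550.
Expected DCO frequency = 0.1550 × 0.0550 ≈ 0.00852; observed = 14/2000 ≈ 0.00700.
Coefficient of coincidence = 0.00700/0.00852 ≈ 0.82; interference = 1 − 0.82 = 0.18.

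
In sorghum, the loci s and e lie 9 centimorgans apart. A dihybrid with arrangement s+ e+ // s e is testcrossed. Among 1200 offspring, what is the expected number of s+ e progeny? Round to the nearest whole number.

54

A map distance of 9 centimorgans corresponds to a recombination frequency of 0.090.
The F1 is s+ e+ / s e, so s+ e is a recombinant gamete class with expected frequency r/2 = 0.090/2 = 0.0450.
Expected number = 0.0450 × 1200 = 54.00 ≈ 54.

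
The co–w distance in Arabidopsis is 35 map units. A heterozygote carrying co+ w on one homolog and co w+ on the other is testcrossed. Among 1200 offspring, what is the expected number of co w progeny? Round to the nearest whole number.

210

A map distance of 35 map units corresponds to a recombination frequency of 0.350.
The F1 is co+ w / co w+, so co w is a recombinant gamete class with expected frequency r/2 = 0.350/2 = 0.1750.
Expected number = 0.1750 × 1200 = 210.00 ≈ 210.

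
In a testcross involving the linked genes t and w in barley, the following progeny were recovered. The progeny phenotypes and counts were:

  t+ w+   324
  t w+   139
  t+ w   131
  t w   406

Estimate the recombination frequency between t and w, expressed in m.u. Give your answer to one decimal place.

The two most frequent classes, t+ w+ (324) and t w (406), are the parental types, so the F1 was t+ w+ / t w.
The recombinant classes are t+ w and t w+: 131 + 139 = 270.
Recombination frequency = 270/1000 = 0.2700 ≈ 27.0%, i.e. 27.0 m.u.

27.0 m.u.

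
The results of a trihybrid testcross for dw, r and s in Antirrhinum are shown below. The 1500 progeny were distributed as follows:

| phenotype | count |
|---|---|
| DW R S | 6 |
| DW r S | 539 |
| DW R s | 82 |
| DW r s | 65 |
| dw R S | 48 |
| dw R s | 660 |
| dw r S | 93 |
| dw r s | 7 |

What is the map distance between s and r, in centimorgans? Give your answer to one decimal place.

8.4 centimorgans

The two most frequent reciprocal classes, DW r S and dw R s, are the parental types, so the F1 was DW r S / dw R s.
The two rarest classes, DW R S and dw r s, are the double crossovers. Comparing them with the parentals, only the r allele has switched, so r is the middle locus and the order is s – r – dw.
Crossovers in the s–r interval produce the single-crossover classes DW r s and dw R S (65 + 48 = 113) plus the double crossovers (13).
RF(s–r) = (113 + 13) / 1500 = 126/1500 = 0.0840 → 8.4 centimorgans.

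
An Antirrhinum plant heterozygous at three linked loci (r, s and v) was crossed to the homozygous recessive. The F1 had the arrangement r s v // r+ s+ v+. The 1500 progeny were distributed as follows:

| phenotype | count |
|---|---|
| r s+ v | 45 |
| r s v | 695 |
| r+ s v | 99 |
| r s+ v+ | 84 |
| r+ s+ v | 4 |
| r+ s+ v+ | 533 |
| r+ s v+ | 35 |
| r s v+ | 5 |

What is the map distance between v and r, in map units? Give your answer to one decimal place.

The two rarest classes, r s v+ and r+ s+ v, are the double crossovers. Comparing them with the parentals, only the v allele has switched, so v is the middle locus and the order is r – v – s.
Crossovers in the r–v interval produce the single-crossover classes r+ s v and r s+ v+ (99 + 84 = 183) plus the double crossovers (9).
RF(r–v) = (183 + 9) / 1500 = 192/1500 = 0.1280 → 12.8 map units.

12.8 map units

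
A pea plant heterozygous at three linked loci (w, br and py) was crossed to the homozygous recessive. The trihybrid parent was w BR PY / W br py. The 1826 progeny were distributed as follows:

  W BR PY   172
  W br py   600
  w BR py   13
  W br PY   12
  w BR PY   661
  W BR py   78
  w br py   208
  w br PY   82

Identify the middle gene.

py

The two rarest classes, w BR py and W br PY, are the double crossovers. Comparing them with the parentals, only the py allele has switched, so py is the middle locus and the order is br – py – w.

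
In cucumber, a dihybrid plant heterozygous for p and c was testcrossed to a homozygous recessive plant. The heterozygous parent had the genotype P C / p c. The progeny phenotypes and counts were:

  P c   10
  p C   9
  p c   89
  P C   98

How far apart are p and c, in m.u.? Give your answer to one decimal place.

The recombinant classes are P c and p C: 10 + 9 = 19.
Recombination frequency = 19/206 = 0.0922 ≈ 9.2%, i.e. 9.2 m.u.

9.2 m.u.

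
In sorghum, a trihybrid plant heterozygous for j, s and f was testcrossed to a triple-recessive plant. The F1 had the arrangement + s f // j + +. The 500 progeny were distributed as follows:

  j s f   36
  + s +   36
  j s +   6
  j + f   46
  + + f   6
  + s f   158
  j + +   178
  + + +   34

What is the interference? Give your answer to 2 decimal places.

0.22

The two rarest classes, + + f and j s +, are the double crossovers. Comparing them with the parentals, only the s allele has switched, so s is the middle locus and the order is j – s – f.
j–s: (70 + 12)/500 = 0.1640; s–f: (82 + 12)/500 = 0.1880.
Expected DCO frequency = 0.1640 × 0.1880 ≈ 0.03083; observed = 12/500 ≈ 0.02400.
Coefficient of coincidence = 0.02400/0.03083 ≈ 0.78; interference = 1 − 0.78 = 0.22.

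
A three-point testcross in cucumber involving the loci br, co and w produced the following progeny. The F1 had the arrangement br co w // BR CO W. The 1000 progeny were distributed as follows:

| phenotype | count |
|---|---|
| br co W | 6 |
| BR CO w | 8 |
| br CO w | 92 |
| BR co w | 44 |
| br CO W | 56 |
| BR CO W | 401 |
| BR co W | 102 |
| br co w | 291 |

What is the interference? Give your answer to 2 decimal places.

The two rarest classes, br co W and BR CO w, are the double crossovers. Comparing them with the parentals, only the w allele has switched, so w is the middle locus and the order is br – w – co.
br–w: (100 + 14)/1000 = 0.1140; w–co: (194 + 14)/1000 = 0.2080.
Expected DCO frequency = 0.1140 × 0.2080 ≈ 0.02371; observed = 14/1000 ≈ 0.01400.
Coefficient of coincidence = 0.01400/0.02371 ≈ 0.59; interference = 1 − 0.59 = 0.41.

0.41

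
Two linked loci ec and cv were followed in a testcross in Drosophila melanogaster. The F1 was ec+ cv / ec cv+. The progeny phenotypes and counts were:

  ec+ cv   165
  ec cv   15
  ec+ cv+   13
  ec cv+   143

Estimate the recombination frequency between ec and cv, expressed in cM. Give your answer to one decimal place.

The recombinant classes are ec+ cv+ and ec cv: 13 + 15 = 28.
Recombination frequency = 28/336 = 0.0833 ≈ 8.3%, i.e. 8.3 cM.

8.3 cM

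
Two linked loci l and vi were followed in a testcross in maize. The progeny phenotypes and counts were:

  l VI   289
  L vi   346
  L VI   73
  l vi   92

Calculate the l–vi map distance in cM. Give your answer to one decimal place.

20.6 cM

The two most frequent classes, L vi (346) and l VI (289), are the parental types, so the F1 was L vi / l VI.
The recombinant classes are L VI and l vi: 73 + 92 = 165.
Recombination frequency = 165/800 = 0.2062 ≈ 20.6%, i.e. 20.6 cM.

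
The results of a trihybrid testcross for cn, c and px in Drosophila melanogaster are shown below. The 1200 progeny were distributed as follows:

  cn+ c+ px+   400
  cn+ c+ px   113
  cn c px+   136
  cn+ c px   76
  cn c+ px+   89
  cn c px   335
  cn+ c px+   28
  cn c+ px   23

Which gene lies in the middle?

c

The two most frequent reciprocal classes, cn c px and cn+ c+ px+, are the parental types, so the F1 was cn c px / cn+ c+ px+.
The two rarest classes, cn c+ px and cn+ c px+, are the double crossovers. Comparing them with the parentals, only the c allele has switched, so c is the middle locus and the order is px – c – cn.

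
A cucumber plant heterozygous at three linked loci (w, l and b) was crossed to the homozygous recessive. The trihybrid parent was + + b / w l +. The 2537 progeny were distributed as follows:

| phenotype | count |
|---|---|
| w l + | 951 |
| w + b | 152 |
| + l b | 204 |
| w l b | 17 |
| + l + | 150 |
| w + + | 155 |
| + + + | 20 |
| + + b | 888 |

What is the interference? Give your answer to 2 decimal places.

0.30

The two rarest classes, + + + and w l b, are the double crossovers. Comparing them with the parentals, only the b allele has switched, so b is the middle locus and the order is w – b – l.
w–b: (302 + 37)/2537 = 0.1336; b–l: (359 + 37)/2537 = 0.1561.
Expected DCO frequency = 0.1336 × 0.1561 ≈ 0.02085; observed = 37/2537 ≈ 0.01458.
Coefficient of coincidence = 0.01458/0.02085 ≈ 0.70; interference = 1 − 0.70 = 0.30.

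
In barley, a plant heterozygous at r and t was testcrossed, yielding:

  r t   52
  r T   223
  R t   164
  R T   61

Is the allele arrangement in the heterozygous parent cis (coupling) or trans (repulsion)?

trans

The two most frequent classes are R t (164) and r T (223); these are the parental (non-recombinant) types.
So the F1 carried R t on one chromosome and r T on the other — the recessive alleles are on opposite chromosomes (trans / repulsion).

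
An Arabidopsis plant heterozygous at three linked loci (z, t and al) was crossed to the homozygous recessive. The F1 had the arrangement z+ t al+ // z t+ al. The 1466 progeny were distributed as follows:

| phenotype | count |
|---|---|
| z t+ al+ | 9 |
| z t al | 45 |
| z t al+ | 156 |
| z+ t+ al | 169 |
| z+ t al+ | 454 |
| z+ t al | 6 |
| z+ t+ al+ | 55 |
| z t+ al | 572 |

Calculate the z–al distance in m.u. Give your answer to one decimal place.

23.2 m.u.

The two rarest classes, z+ t al and z t+ al+, are the double crossovers. Comparing them with the parentals, only the al allele has switched, so al is the middle locus and the order is z – al – t.
Crossovers in the z–al interval produce the single-crossover classes z t al+ and z+ t+ al (156 + 169 = 325) plus the double crossovers (15).
RF(z–al) = (325 + 15) / 1466 = 340/1466 = 0.2319 → 23.2 m.u.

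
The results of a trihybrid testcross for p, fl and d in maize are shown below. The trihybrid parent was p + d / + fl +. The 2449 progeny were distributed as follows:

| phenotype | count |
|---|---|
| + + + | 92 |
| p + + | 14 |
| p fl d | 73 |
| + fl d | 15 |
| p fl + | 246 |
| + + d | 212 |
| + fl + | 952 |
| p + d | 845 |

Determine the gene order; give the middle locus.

The two rarest classes, p + + and + fl d, are the double crossovers. Comparing them with the parentals, only the d allele has switched, so d is the middle locus and the order is fl – d – p.

d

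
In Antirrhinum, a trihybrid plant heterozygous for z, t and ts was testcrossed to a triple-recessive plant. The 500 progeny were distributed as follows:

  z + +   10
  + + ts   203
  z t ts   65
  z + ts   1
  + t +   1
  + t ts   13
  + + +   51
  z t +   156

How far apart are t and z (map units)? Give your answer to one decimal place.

5.0 map units

The two most frequent reciprocal classes, z t + and + + ts, are the parental types, so the F1 was z t + / + + ts.
The two rarest classes, + t + and z + ts, are the double crossovers. Comparing them with the parentals, only the z allele has switched, so z is the middle locus and the order is ts – z – t.
Crossovers in the z–t interval produce the single-crossover classes z + + and + t ts (10 + 13 = 23) plus the double crossovers (2).
RF(z–t) = (23 + 2) / 500 = 25/500 = 0.0500 → 5.0 map units.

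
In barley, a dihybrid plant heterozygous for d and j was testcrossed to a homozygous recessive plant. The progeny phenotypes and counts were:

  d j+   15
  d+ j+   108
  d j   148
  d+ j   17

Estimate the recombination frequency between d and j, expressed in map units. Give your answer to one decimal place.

The two most frequent classes, d+ j+ (108) and d j (148), are the parental types, so the F1 was d+ j+ / d j.
The recombinant classes are d+ j and d j+: 17 + 15 = 32.
Recombination frequency = 32/288 = 0.1111 ≈ 11.1%, i.e. 11.1 map units.

11.1 map units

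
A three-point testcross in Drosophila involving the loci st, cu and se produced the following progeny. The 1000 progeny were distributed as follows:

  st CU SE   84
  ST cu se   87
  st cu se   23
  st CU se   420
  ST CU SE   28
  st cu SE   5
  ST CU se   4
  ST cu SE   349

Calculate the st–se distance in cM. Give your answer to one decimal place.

18.0 cM

The two most frequent reciprocal classes, ST cu SE and st CU se, are the parental types, so the F1 was ST cu SE / st CU se.
The two rarest classes, st cu SE and ST CU se, are the double crossovers. Comparing them with the parentals, only the st allele has switched, so st is the middle locus and the order is cu – st – se.
Crossovers in the st–se interval produce the single-crossover classes ST cu se and st CU SE (87 + 84 = 171) plus the double crossovers (9).
RF(st–se) = (171 + 9) / 1000 = 180/1000 = 0.1800 → 18.0 cM.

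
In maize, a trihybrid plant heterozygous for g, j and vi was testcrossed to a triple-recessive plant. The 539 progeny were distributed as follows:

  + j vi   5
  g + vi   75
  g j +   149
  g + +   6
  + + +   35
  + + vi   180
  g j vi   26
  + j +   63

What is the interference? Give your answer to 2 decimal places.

The two most frequent reciprocal classes, + + vi and g j +, are the parental types, so the F1 was + + vi / g j +.
The two rarest classes, + j vi and g + +, are the double crossovers. Comparing them with the parentals, only the j allele has switched, so j is the middle locus and the order is vi – j – g.
vi–j: (61 + 11)/539 = 0.1336; j–g: (138 + 11)/539 = 0.2764.
Expected DCO frequency = 0.1336 × 0.2764 ≈ 0.03693; observed = 11/539 ≈ 0.02041.
Coefficient of coincidence = 0.02041/0.03693 ≈ 0.55; interference = 1 − 0.55 = 0.45.

0.45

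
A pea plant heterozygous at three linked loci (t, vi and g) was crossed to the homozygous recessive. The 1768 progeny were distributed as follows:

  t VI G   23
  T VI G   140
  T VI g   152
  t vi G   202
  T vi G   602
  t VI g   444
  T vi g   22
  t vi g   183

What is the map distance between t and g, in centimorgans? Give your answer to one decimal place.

22.6 centimorgans

The two most frequent reciprocal classes, t VI g and T vi G, are the parental types, so the F1 was t VI g / T vi G.
The two rarest classes, t VI G and T vi g, are the double crossovers. Comparing them with the parentals, only the g allele has switched, so g is the middle locus and the order is vi – g – t.
Crossovers in the g–t interval produce the single-crossover classes T VI g and t vi G (152 + 202 = 354) plus the double crossovers (45).
RF(g–t) = (354 + 45) / 1768 = 399/1768 = 0.2257 → 22.6 centimorgans.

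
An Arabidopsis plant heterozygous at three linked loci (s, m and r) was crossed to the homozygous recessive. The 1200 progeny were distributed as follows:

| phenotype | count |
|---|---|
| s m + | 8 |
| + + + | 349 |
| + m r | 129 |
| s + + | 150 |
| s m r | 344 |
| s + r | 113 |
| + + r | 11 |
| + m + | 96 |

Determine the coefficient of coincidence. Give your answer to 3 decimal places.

The two most frequent reciprocal classes, + + + and s m r, are the parental types, so the F1 was + + + / s m r.
The two rarest classes, + + r and s m +, are the double crossovers. Comparing them with the parentals, only the r allele has switched, so r is the middle locus and the order is s – r – m.
s–r: (279 + 19)/1200 = 0.2483; r–m: (209 + 19)/1200 = 0.1900.
Expected DCO frequency = 0.2483 × 0.1900 ≈ 0.04718; observed = 19/1200 ≈ 0.01583.
Coefficient of coincidence = 0.01583/0.04718 ≈ 0.336.

0.336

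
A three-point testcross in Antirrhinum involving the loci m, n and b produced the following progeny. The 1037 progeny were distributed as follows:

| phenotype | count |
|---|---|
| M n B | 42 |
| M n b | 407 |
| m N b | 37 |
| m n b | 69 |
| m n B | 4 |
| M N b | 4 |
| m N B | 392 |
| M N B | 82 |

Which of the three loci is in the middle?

n

The two most frequent reciprocal classes, m N B and M n b, are the parental types, so the F1 was m N B / M n b.
The two rarest classes, m n B and M N b, are the double crossovers. Comparing them with the parentals, only the n allele has switched, so n is the middle locus and the order is b – n – m.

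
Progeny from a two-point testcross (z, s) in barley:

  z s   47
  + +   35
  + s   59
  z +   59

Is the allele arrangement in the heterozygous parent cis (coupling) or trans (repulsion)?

trans

The two most frequent classes are + s (59) and z + (59); these are the parental (non-recombinant) types.
So the F1 carried + s on one chromosome and z + on the other — the recessive alleles are on opposite chromosomes (trans / repulsion).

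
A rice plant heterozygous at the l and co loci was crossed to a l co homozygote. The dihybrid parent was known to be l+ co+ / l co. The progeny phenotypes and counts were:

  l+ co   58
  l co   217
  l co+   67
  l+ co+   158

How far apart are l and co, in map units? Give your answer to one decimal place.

The recombinant classes are l+ co and l co+: 58 + 67 = 125.
Recombination frequency = 125/500 = 0.2500 ≈ 25.0%, i.e. 25.0 map units.

25.0 map units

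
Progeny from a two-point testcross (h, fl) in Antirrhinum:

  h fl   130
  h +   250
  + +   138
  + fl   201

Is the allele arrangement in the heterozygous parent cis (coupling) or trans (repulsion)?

trans

The two most frequent classes are + fl (201) and h + (250); these are the parental (non-recombinant) types.
So the F1 carried + fl on one chromosome and h + on the other — the recessive alleles are on opposite chromosomes (trans / repulsion).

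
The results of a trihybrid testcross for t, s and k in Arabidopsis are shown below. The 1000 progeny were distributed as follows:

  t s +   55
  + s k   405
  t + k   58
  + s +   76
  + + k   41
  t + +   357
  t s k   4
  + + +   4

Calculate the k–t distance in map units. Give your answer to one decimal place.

The two most frequent reciprocal classes, t + + and + s k, are the parental types, so the F1 was t + + / + s k.
The two rarest classes, + + + and t s k, are the double crossovers. Comparing them with the parentals, only the t allele has switched, so t is the middle locus and the order is k – t – s.
Crossovers in the k–t interval produce the single-crossover classes t + k and + s + (58 + 76 = 134) plus the double crossovers (8).
RF(k–t) = (134 + 8) / 1000 = 142/1000 = 0.1420 → 14.2 map units.

14.2 map units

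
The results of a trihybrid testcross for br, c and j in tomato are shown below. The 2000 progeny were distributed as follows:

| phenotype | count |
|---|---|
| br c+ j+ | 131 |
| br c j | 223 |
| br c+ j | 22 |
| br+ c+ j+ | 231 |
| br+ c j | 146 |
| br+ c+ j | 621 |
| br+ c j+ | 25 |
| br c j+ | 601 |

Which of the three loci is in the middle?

The two most frequent reciprocal classes, br+ c+ j and br c j+, are the parental types, so the F1 was br+ c+ j / br c j+.
The two rarest classes, br c+ j and br+ c j+, are the double crossovers. Comparing them with the parentals, only the br allele has switched, so br is the middle locus and the order is j – br – c.

br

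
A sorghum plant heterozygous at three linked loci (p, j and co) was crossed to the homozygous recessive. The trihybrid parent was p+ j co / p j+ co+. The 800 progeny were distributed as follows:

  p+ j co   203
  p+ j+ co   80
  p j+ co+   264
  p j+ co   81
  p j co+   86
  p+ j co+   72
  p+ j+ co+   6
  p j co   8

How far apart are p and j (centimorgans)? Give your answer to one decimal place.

22.5 centimorgans

The two rarest classes, p j co and p+ j+ co+, are the double crossovers. Comparing them with the parentals, only the p allele has switched, so p is the middle locus and the order is j – p – co.
Crossovers in the j–p interval produce the single-crossover classes p+ j+ co and p j co+ (80 + 86 = 166) plus the double crossovers (14).
RF(j–p) = (166 + 14) / 800 = 180/800 = 0.2250 → 22.5 centimorgans.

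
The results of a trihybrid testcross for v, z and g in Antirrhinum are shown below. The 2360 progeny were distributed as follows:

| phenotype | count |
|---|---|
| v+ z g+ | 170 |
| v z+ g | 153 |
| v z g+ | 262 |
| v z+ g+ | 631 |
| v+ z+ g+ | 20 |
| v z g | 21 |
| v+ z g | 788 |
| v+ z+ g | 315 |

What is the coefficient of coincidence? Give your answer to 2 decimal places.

0.43

The two most frequent reciprocal classes, v z+ g+ and v+ z g, are the parental types, so the F1 was v z+ g+ / v+ z g.
The two rarest classes, v+ z+ g+ and v z g, are the double crossovers. Comparing them with the parentals, only the v allele has switched, so v is the middle locus and the order is z – v – g.
z–v: (577 + 41)/2360 = 0.2619; v–g: (323 + 41)/2360 = 0.1542.
Expected DCO frequency = 0.2619 × 0.1542 ≈ 0.04038; observed = 41/2360 ≈ 0.01737.
Coefficient of coincidence = 0.01737/0.04038 ≈ 0.43.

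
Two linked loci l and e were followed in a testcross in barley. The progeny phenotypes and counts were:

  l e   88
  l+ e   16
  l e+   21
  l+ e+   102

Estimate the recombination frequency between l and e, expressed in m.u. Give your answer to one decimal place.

The two most frequent classes, l+ e+ (102) and l e (88), are the parental types, so the F1 was l+ e+ / l e.
The recombinant classes are l+ e and l e+: 16 + 21 = 37.
Recombination frequency = 37/227 = 0.1630 ≈ 16.3%, i.e. 16.3 m.u.

16.3 m.u.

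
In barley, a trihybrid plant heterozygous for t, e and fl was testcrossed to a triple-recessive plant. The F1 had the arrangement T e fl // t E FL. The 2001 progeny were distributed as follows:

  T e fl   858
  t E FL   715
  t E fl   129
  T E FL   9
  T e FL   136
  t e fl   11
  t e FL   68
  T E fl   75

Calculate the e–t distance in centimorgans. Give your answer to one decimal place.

The two rarest classes, t e fl and T E FL, are the double crossovers. Comparing them with the parentals, only the t allele has switched, so t is the middle locus and the order is e – t – fl.
Crossovers in the e–t interval produce the single-crossover classes T E fl and t e FL (75 + 68 = 143) plus the double crossovers (20).
RF(e–t) = (143 + 20) / 2001 = 163/2001 = 0.0815 → 8.1 centimorgans.

8.1 centimorgans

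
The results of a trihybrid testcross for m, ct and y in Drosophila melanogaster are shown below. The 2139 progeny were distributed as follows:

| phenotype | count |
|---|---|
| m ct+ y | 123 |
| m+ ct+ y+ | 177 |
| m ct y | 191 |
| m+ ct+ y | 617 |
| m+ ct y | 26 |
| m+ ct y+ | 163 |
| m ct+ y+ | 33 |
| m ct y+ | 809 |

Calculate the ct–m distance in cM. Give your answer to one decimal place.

16.1 cM

The two most frequent reciprocal classes, m ct y+ and m+ ct+ y, are the parental types, so the F1 was m ct y+ / m+ ct+ y.
The two rarest classes, m ct+ y+ and m+ ct y, are the double crossovers. Comparing them with the parentals, only the ct allele has switched, so ct is the middle locus and the order is y – ct – m.
Crossovers in the ct–m interval produce the single-crossover classes m+ ct y+ and m ct+ y (163 + 123 = 286) plus the double crossovers (59).
RF(ct–m) = (286 + 59) / 2139 = 345/2139 = 0.1613 → 16.1 cM.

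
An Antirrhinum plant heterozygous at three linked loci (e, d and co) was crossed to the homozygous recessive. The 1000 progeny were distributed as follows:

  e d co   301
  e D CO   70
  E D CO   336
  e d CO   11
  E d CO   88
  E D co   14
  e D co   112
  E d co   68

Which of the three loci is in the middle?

The two most frequent reciprocal classes, e d co and E D CO, are the parental types, so the F1 was e d co / E D CO.
The two rarest classes, e d CO and E D co, are the double crossovers. Comparing them with the parentals, only the co allele has switched, so co is the middle locus and the order is d – co – e.

co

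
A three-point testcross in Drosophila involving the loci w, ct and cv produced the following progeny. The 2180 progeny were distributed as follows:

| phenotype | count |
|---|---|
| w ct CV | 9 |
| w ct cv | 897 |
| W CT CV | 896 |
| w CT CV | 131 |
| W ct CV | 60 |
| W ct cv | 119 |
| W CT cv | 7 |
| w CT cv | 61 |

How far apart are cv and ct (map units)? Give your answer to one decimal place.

6.3 map units

The two most frequent reciprocal classes, w ct cv and W CT CV, are the parental types, so the F1 was w ct cv / W CT CV.
The two rarest classes, w ct CV and W CT cv, are the double crossovers. Comparing them with the parentals, only the cv allele has switched, so cv is the middle locus and the order is w – cv – ct.
Crossovers in the cv–ct interval produce the single-crossover classes w CT cv and W ct CV (61 + 60 = 121) plus the double crossovers (16).
RF(cv–ct) = (121 + 16) / 2180 = 137/2180 = 0.0628 → 6.3 map units.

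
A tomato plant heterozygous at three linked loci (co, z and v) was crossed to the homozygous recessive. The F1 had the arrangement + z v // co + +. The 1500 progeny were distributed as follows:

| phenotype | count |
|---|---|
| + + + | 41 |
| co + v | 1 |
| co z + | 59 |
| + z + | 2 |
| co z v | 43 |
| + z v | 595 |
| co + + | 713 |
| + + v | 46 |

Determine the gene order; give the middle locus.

The two rarest classes, + z + and co + v, are the double crossovers. Comparing them with the parentals, only the v allele has switched, so v is the middle locus and the order is co – v – z.

v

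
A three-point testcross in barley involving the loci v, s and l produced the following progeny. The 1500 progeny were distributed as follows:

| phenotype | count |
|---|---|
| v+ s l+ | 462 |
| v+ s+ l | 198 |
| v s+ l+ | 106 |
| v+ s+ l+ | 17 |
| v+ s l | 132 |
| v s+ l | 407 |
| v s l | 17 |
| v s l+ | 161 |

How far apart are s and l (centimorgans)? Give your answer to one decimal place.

The two most frequent reciprocal classes, v s+ l and v+ s l+, are the parental types, so the F1 was v s+ l / v+ s l+.
The two rarest classes, v s l and v+ s+ l+, are the double crossovers. Comparing them with the parentals, only the s allele has switched, so s is the middle locus and the order is v – s – l.
Crossovers in the s–l interval produce the single-crossover classes v s+ l+ and v+ s l (106 + 132 = 238) plus the double crossovers (34).
RF(s–l) = (238 + 34) / 1500 = 272/1500 = 0.1813 → 18.1 centimorgans.

18.1 centimorgans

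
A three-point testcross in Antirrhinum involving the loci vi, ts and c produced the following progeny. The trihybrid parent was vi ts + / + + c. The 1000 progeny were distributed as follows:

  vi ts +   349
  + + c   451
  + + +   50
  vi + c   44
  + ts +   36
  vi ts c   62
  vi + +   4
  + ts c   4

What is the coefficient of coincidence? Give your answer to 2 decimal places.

The two rarest classes, vi + + and + ts c, are the double crossovers. Comparing them with the parentals, only the ts allele has switched, so ts is the middle locus and the order is vi – ts – c.
vi–ts: (80 + 8)/1000 = 0.0880; ts–c: (112 + 8)/1000 = 0.1200.
Expected DCO frequency = 0.0880 × 0.1200 ≈ 0.01056; observed = 8/1000 ≈ 0.00800.
Coefficient of coincidence = 0.00800/0.01056 ≈ 0.76.

0.76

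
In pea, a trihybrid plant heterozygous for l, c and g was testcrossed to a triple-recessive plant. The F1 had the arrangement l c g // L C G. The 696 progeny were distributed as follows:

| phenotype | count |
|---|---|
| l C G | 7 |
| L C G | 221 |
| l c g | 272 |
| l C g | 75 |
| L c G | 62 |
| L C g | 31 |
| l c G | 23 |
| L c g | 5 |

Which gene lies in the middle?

The two rarest classes, L c g and l C G, are the double crossovers. Comparing them with the parentals, only the l allele has switched, so l is the middle locus and the order is c – l – g.

l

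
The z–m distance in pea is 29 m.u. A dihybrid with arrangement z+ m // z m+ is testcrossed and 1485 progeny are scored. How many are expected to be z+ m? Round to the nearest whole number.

A map distance of 29 m.u. corresponds to a recombination frequency of 0.290.
The F1 is z+ m / z m+, so z+ m is a parental gamete class with expected frequency (1 − r)/2 = 0.710/2 = 0.3550.
Expected number = 0.3550 × 1485 = 527.17 ≈ 527.

527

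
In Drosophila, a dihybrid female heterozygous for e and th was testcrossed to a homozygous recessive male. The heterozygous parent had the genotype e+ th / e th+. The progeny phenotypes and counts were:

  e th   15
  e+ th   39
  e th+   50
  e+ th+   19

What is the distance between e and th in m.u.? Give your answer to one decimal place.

The recombinant classes are e+ th+ and e th: 19 + 15 = 34.
Recombination frequency = 34/123 = 0.2764 ≈ 27.6%, i.e. 27.6 m.u.

27.6 m.u.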